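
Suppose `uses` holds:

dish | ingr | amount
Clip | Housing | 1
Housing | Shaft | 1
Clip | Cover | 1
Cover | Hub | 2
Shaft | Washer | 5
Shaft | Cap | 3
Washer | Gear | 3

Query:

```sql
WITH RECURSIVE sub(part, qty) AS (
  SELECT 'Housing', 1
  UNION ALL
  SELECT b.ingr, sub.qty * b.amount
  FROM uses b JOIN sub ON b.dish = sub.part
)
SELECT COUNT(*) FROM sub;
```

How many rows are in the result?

5

Base: (Housing, qty=1).
Iteration 1: components of {Housing} -> Shaft = 1*1 = 1.
Iteration 2: components of {Shaft} -> Cap = 1*3 = 3, Washer = 1*5 = 5.
Iteration 3: components of {Cap,Washer} -> Gear = 5*3 = 15.
Iteration 4: no further components; recursion stops.
Total rows emitted: 5.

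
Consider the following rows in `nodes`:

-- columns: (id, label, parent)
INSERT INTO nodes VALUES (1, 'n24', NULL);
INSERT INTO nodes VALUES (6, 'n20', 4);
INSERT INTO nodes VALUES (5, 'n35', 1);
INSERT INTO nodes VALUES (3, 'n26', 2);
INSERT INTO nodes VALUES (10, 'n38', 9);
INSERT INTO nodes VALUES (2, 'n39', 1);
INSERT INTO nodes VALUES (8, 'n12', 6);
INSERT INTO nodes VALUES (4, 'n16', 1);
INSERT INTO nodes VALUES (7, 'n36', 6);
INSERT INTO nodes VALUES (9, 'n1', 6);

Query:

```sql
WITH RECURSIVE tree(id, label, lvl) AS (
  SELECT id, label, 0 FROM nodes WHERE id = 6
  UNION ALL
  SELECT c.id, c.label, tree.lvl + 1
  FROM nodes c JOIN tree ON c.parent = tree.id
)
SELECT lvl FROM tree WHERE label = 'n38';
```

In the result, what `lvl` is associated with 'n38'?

2

Base: id=6 (n20) at lvl 0.
Iteration 1: rows with parent in {6} -> n36 (id 7, lvl 1), n12 (id 8, lvl 1), n1 (id 9, lvl 1).
Iteration 2: rows with parent in {7,8,9} -> n38 (id 10, lvl 2).
Iteration 3: no rows with parent in {10}; recursion stops.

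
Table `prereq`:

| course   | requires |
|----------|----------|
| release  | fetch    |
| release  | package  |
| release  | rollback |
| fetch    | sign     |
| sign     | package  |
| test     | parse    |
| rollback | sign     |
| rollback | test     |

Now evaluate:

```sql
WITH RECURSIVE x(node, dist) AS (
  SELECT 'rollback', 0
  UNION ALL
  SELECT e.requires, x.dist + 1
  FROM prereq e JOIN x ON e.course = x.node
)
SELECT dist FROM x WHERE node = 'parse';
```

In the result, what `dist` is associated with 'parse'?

2

Base: (rollback, dist=0).
Iteration 1: edges from {rollback} -> (sign, dist=1), (test, dist=1).
Iteration 2: edges from {sign,test} -> (package, dist=2), (parse, dist=2).
Iteration 3: no outgoing edges from {package,parse}; recursion stops.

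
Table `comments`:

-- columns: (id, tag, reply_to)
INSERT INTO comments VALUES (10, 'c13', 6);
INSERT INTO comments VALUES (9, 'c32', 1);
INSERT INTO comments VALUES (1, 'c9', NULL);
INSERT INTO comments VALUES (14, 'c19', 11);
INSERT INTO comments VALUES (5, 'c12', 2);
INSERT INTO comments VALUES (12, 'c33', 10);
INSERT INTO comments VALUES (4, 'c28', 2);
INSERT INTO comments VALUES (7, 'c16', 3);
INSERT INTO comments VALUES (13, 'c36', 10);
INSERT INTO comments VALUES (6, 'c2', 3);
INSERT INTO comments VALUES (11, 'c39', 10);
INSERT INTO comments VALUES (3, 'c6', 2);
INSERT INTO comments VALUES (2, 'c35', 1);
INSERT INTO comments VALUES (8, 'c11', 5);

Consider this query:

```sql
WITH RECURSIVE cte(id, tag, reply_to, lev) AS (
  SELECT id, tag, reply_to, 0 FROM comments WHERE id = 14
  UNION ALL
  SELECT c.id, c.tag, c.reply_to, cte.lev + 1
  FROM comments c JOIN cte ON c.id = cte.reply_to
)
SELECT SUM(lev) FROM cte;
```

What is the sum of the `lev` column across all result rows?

Base: id=14 (c19), reply_to=11, lev 0.
Iteration 1: join on id=11 -> c39 (id 11, reply_to=10, lev 1).
Iteration 2: join on id=10 -> c13 (id 10, reply_to=6, lev 2).
Iteration 3: join on id=6 -> c2 (id 6, reply_to=3, lev 3).
Iteration 4: join on id=3 -> c6 (id 3, reply_to=2, lev 4).
Iteration 5: join on id=2 -> c35 (id 2, reply_to=1, lev 5).
Iteration 6: join on id=1 -> c9 (id 1, reply_to=NULL, lev 6).
Iteration 7: reply_to is NULL; no match; recursion stops.
SUM(lev) = 0 + 1 + 2 + 3 + 4 + 5 + 6 = 21.

21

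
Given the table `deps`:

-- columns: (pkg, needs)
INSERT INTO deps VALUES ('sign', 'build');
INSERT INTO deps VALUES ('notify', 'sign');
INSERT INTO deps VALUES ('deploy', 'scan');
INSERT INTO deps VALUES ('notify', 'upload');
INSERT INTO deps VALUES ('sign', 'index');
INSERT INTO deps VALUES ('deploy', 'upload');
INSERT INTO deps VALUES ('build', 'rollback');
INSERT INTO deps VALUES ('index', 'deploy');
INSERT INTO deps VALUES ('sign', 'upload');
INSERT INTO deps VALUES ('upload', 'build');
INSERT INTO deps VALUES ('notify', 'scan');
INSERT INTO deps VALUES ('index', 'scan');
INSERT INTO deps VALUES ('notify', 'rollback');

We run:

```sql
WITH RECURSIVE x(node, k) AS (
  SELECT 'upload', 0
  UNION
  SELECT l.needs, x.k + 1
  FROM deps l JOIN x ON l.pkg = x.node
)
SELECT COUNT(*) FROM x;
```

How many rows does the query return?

Base: (upload, k=0).
Iteration 1: edges from {upload} -> (build, k=1).
Iteration 2: edges from {build} -> (rollback, k=2).
Iteration 3: no outgoing edges from {rollback}; recursion stops.
Total rows emitted: 3.

3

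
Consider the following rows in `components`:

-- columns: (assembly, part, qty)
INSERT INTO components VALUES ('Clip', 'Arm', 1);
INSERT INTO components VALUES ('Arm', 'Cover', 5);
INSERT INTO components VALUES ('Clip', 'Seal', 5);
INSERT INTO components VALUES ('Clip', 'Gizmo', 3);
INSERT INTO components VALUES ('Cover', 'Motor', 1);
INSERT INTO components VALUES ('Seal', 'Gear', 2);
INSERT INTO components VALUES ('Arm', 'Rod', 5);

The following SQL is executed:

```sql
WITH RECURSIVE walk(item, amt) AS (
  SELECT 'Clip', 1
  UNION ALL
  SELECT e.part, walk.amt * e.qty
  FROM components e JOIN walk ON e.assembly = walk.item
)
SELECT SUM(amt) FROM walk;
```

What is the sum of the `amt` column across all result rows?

Base: (Clip, amt=1).
Iteration 1: components of {Clip} -> Arm = 1*1 = 1, Gizmo = 1*3 = 3, Seal = 1*5 = 5.
Iteration 2: components of {Arm,Gizmo,Seal} -> Cover = 1*5 = 5, Gear = 5*2 = 10, Rod = 1*5 = 5.
Iteration 3: components of {Cover,Gear,Rod} -> Motor = 5*1 = 5.
Iteration 4: no further components; recursion stops.
SUM(amt) = 1 + 1 + 5 + 3 + 5 + 5 + 10 + 5 = 35.

35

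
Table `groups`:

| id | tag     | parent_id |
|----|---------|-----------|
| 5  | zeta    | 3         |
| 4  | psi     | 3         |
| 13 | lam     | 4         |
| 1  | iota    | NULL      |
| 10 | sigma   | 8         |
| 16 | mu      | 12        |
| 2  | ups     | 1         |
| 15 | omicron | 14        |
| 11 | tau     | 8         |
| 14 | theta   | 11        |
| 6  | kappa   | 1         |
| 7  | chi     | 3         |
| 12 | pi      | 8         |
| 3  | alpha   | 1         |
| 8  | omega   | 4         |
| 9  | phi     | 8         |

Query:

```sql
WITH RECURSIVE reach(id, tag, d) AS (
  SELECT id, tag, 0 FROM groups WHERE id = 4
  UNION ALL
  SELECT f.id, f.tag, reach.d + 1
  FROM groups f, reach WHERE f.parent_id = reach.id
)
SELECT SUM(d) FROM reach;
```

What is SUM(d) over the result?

20

Base: id=4 (psi) at d 0.
Iteration 1: rows with parent_id in {4} -> omega (id 8, d 1), lam (id 13, d 1).
Iteration 2: rows with parent_id in {8,13} -> phi (id 9, d 2), sigma (id 10, d 2), tau (id 11, d 2), pi (id 12, d 2).
Iteration 3: rows with parent_id in {9,10,11,12} -> theta (id 14, d 3), mu (id 16, d 3).
Iteration 4: rows with parent_id in {14,16} -> omicron (id 15, d 4).
Iteration 5: no rows with parent_id in {15}; recursion stops.
SUM(d) = 0 + 1 + 1 + 2 + 2 + 2 + 2 + 3 + 3 + 4 = 20.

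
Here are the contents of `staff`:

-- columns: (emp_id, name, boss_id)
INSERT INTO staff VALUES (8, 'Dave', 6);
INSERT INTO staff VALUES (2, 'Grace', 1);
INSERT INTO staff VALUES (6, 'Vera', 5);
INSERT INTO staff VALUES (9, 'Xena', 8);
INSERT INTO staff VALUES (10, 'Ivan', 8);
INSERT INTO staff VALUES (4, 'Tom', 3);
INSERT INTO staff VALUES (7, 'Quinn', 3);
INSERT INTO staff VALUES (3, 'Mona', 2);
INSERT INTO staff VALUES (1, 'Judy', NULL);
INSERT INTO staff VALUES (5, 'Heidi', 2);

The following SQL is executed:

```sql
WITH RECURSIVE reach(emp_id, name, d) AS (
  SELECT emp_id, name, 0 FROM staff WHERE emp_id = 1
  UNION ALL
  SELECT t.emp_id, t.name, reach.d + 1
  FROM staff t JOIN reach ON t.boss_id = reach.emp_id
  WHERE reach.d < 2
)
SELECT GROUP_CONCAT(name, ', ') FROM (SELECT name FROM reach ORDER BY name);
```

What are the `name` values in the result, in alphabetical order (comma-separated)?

Base: emp_id=1 (Judy) at d 0.
Iteration 1: rows with boss_id in {1} -> Grace (id 2, d 1).
Iteration 2: rows with boss_id in {2} -> Mona (id 3, d 2), Heidi (id 5, d 2).
Iteration 3: d < 2 fails for all current rows; recursion stops.

Grace, Heidi, Judy, Mona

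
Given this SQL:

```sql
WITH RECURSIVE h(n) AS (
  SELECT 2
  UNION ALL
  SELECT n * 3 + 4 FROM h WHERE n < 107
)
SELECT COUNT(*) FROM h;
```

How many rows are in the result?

Base: n=2.
Iteration 1: 2 < 107 holds -> n = 2 * 3 + 4 = 10.
Iteration 2: 10 < 107 holds -> n = 10 * 3 + 4 = 34.
Iteration 3: 34 < 107 holds -> n = 34 * 3 + 4 = 106.
Iteration 4: 106 < 107 holds -> n = 106 * 3 + 4 = 322.
Iteration 5: 322 < 107 fails; recursion stops.
Total rows emitted: 5.

5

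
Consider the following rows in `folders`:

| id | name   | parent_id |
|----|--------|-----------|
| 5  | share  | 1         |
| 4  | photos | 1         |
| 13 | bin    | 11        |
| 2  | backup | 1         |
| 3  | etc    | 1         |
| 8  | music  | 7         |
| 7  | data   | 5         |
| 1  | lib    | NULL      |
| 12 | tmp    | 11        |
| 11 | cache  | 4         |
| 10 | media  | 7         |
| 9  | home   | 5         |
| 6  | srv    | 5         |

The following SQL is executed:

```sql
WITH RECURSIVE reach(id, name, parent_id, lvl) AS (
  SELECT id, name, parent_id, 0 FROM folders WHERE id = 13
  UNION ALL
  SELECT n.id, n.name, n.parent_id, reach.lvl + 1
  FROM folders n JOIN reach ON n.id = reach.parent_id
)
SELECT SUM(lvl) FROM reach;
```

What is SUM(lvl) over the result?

6

Base: id=13 (bin), parent_id=11, lvl 0.
Iteration 1: join on id=11 -> cache (id 11, parent_id=4, lvl 1).
Iteration 2: join on id=4 -> photos (id 4, parent_id=1, lvl 2).
Iteration 3: join on id=1 -> lib (id 1, parent_id=NULL, lvl 3).
Iteration 4: parent_id is NULL; no match; recursion stops.
SUM(lvl) = 0 + 1 + 2 + 3 = 6.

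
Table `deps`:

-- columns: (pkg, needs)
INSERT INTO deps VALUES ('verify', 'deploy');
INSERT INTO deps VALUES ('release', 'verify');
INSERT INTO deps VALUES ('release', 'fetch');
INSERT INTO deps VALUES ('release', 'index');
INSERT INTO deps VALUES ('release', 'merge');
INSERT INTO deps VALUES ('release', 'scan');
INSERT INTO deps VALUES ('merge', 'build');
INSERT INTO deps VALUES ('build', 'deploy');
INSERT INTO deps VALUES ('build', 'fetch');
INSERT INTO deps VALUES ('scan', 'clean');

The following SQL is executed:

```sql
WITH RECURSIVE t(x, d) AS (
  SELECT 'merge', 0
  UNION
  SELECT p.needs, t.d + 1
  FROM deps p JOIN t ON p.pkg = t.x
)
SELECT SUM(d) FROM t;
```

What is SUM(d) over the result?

Base: (merge, d=0).
Iteration 1: edges from {merge} -> (build, d=1).
Iteration 2: edges from {build} -> (deploy, d=2), (fetch, d=2).
Iteration 3: no outgoing edges from {deploy,fetch}; recursion stops.
SUM(d) = 0 + 1 + 2 + 2 = 5.

5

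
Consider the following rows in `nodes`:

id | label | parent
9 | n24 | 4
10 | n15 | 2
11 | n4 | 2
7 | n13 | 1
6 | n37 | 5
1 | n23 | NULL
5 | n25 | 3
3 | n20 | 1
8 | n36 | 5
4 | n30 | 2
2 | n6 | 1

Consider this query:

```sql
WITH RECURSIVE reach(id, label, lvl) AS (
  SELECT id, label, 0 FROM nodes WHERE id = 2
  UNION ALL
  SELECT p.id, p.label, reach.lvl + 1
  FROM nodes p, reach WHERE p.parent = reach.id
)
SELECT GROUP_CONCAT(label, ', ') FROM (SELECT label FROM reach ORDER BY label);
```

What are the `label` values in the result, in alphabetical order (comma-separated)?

n15, n24, n30, n4, n6

Base: id=2 (n6) at lvl 0.
Iteration 1: rows with parent in {2} -> n30 (id 4, lvl 1), n15 (id 10, lvl 1), n4 (id 11, lvl 1).
Iteration 2: rows with parent in {4,10,11} -> n24 (id 9, lvl 2).
Iteration 3: no rows with parent in {9}; recursion stops.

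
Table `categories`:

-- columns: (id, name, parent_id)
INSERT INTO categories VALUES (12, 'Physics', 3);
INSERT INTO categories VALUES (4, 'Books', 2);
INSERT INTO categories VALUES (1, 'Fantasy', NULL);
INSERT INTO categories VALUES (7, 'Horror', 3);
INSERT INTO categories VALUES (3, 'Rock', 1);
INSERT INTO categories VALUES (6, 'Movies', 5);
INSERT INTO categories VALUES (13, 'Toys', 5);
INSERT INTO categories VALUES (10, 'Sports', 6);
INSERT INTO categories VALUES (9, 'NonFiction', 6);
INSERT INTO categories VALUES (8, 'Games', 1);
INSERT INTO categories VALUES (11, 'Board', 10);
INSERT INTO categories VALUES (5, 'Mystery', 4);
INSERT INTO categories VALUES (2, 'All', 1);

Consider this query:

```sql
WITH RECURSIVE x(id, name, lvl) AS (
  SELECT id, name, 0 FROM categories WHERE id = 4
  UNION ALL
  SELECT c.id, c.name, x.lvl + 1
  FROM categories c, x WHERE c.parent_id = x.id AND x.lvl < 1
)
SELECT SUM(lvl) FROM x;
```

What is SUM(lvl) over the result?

1

Base: id=4 (Books) at lvl 0.
Iteration 1: rows with parent_id in {4} -> Mystery (id 5, lvl 1).
Iteration 2: lvl < 1 fails for all current rows; recursion stops.
SUM(lvl) = 0 + 1 = 1.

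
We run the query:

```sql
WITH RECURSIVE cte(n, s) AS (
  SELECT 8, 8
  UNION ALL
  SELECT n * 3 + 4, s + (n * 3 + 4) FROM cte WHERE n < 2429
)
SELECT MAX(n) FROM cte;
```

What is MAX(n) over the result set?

Base: n=8, s=8.
Iteration 1: 8 < 2429 holds -> n = 8 * 3 + 4 = 28, s = 8 + 28 = 36.
Iteration 2: 28 < 2429 holds -> n = 28 * 3 + 4 = 88, s = 36 + 88 = 124.
Iteration 3: 88 < 2429 holds -> n = 88 * 3 + 4 = 268, s = 124 + 268 = 392.
Iteration 4: 268 < 2429 holds -> n = 268 * 3 + 4 = 808, s = 392 + 808 = 1200.
Iteration 5: 808 < 2429 holds -> n = 808 * 3 + 4 = 2428, s = 1200 + 2428 = 3628.
Iteration 6: 2428 < 2429 holds -> n = 2428 * 3 + 4 = 7288, s = 3628 + 7288 = 10916.
Iteration 7: 7288 < 2429 fails; recursion stops.
n values: 8, 28, 88, 268, 808, 2428, 7288; the maximum is 7288.

7288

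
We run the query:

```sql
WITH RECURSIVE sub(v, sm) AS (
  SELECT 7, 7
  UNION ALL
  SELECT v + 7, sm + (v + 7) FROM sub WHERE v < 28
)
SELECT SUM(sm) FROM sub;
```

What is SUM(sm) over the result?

Base: v=7, sm=7.
Iteration 1: 7 < 28 holds -> v = 7 + 7 = 14, sm = 7 + 14 = 21.
Iteration 2: 14 < 28 holds -> v = 14 + 7 = 21, sm = 21 + 21 = 42.
Iteration 3: 21 < 28 holds -> v = 21 + 7 = 28, sm = 42 + 28 = 70.
Iteration 4: 28 < 28 fails; recursion stops.
SUM(sm) = 7 + 21 + 42 + 70 = 140.

140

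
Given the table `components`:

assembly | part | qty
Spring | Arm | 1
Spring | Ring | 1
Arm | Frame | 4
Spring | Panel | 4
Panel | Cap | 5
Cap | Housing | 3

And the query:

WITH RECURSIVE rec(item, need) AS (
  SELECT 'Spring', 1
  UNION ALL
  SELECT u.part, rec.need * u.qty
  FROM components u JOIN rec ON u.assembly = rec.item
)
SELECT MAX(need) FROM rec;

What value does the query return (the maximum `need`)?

60

Base: (Spring, need=1).
Iteration 1: components of {Spring} -> Arm = 1*1 = 1, Panel = 1*4 = 4, Ring = 1*1 = 1.
Iteration 2: components of {Arm,Panel,Ring} -> Cap = 4*5 = 20, Frame = 1*4 = 4.
Iteration 3: components of {Cap,Frame} -> Housing = 20*3 = 60.
Iteration 4: no further components; recursion stops.
need values: 1, 1, 1, 4, 4, 20, 60; the maximum is 60.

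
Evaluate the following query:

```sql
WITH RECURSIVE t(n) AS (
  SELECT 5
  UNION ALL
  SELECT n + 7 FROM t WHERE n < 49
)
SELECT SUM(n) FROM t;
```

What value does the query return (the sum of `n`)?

236

Base: n=5.
Iteration 1: 5 < 49 holds -> n = 5 + 7 = 12.
Iteration 2: 12 < 49 holds -> n = 12 + 7 = 19.
Iteration 3: 19 < 49 holds -> n = 19 + 7 = 26.
Iteration 4: 26 < 49 holds -> n = 26 + 7 = 33.
Iteration 5: 33 < 49 holds -> n = 33 + 7 = 40.
Iteration 6: 40 < 49 holds -> n = 40 + 7 = 47.
Iteration 7: 47 < 49 holds -> n = 47 + 7 = 54.
Iteration 8: 54 < 49 fails; recursion stops.
SUM(n) = 5 + 12 + 19 + 26 + 33 + 40 + 47 + 54 = 236.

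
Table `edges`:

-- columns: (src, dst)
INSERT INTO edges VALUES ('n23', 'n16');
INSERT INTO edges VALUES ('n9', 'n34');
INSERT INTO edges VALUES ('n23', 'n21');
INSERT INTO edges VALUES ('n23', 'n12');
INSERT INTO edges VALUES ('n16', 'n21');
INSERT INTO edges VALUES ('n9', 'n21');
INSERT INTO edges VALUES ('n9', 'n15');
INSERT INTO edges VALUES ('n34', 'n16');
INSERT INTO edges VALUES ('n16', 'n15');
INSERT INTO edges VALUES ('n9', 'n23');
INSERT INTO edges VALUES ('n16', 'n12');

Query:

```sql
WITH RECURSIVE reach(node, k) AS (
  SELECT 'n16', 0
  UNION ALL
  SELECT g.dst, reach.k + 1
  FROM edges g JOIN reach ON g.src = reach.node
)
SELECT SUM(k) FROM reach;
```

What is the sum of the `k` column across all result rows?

Base: (n16, k=0).
Iteration 1: edges from {n16} -> (n12, k=1), (n15, k=1), (n21, k=1).
Iteration 2: no outgoing edges from {n12,n15,n21}; recursion stops.
SUM(k) = 0 + 1 + 1 + 1 = 3.

3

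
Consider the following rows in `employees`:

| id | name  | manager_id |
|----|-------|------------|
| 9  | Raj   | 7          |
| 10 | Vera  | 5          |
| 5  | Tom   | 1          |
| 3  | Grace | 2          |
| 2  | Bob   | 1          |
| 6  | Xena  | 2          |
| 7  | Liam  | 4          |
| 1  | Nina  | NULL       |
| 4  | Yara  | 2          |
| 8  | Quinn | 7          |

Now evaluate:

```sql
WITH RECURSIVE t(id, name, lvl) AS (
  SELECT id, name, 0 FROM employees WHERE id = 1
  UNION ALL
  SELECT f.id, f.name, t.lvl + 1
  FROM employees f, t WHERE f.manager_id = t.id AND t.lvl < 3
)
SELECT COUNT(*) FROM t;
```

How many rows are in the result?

Base: id=1 (Nina) at lvl 0.
Iteration 1: rows with manager_id in {1} -> Bob (id 2, lvl 1), Tom (id 5, lvl 1).
Iteration 2: rows with manager_id in {2,5} -> Grace (id 3, lvl 2), Yara (id 4, lvl 2), Xena (id 6, lvl 2), Vera (id 10, lvl 2).
Iteration 3: rows with manager_id in {3,4,6,10} -> Liam (id 7, lvl 3).
Iteration 4: lvl < 3 fails for all current rows; recursion stops.
Total rows emitted: 8.

8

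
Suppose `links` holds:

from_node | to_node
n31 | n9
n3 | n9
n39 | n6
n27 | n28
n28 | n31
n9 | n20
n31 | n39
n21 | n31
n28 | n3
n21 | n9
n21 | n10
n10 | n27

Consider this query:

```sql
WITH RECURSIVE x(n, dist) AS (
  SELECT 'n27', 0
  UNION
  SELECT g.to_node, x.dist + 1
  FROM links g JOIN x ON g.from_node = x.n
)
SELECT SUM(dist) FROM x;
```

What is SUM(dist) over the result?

Base: (n27, dist=0).
Iteration 1: edges from {n27} -> (n28, dist=1).
Iteration 2: edges from {n28} -> (n3, dist=2), (n31, dist=2).
Iteration 3: edges from {n3,n31} -> (n39, dist=3), (n9, dist=3). [UNION drops 1 duplicate row(s)]
Iteration 4: edges from {n39,n9} -> (n20, dist=4), (n6, dist=4).
Iteration 5: no outgoing edges from {n20,n6}; recursion stops.
SUM(dist) = 0 + 1 + 2 + 2 + 3 + 3 + 4 + 4 = 19.

19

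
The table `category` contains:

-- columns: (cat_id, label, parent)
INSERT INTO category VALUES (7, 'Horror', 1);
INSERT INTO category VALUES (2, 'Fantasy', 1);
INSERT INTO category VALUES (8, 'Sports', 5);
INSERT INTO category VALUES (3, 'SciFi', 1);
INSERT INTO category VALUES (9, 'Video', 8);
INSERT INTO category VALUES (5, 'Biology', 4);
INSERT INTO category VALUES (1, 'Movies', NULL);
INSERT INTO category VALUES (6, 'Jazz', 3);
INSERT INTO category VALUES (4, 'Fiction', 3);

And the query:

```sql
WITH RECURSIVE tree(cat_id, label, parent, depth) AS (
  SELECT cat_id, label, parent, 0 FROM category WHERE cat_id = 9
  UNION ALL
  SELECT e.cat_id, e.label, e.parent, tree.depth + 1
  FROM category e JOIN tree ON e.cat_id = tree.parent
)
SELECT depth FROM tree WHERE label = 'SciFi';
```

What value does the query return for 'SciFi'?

4

Base: cat_id=9 (Video), parent=8, depth 0.
Iteration 1: join on cat_id=8 -> Sports (id 8, parent=5, depth 1).
Iteration 2: join on cat_id=5 -> Biology (id 5, parent=4, depth 2).
Iteration 3: join on cat_id=4 -> Fiction (id 4, parent=3, depth 3).
Iteration 4: join on cat_id=3 -> SciFi (id 3, parent=1, depth 4).
Iteration 5: join on cat_id=1 -> Movies (id 1, parent=NULL, depth 5).
Iteration 6: parent is NULL; no match; recursion stops.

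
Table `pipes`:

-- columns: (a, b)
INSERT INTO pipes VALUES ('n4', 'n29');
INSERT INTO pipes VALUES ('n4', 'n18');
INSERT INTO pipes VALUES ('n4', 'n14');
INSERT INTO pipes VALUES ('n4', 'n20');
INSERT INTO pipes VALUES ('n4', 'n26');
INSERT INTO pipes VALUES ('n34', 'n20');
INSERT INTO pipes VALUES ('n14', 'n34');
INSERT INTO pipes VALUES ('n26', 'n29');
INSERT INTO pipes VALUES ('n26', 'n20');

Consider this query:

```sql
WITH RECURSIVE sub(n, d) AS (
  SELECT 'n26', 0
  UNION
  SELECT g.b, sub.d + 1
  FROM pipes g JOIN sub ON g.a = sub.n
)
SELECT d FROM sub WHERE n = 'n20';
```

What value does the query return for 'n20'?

Base: (n26, d=0).
Iteration 1: edges from {n26} -> (n20, d=1), (n29, d=1).
Iteration 2: no outgoing edges from {n20,n29}; recursion stops.

1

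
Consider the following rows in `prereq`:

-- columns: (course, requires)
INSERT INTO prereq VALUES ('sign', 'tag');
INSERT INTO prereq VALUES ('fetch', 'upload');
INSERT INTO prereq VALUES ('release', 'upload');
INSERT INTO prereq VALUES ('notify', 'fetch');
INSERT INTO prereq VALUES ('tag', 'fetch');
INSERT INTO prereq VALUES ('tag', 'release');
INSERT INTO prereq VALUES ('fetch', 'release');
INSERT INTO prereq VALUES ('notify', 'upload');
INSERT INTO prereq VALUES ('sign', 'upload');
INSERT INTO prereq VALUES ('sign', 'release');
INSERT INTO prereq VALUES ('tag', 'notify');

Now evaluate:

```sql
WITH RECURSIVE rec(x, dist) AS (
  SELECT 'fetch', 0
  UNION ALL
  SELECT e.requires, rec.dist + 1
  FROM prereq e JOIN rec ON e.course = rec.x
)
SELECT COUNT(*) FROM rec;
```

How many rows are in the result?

Base: (fetch, dist=0).
Iteration 1: edges from {fetch} -> (release, dist=1), (upload, dist=1).
Iteration 2: edges from {release,upload} -> (upload, dist=2).
Iteration 3: no outgoing edges from {upload}; recursion stops.
Total rows emitted: 4.

4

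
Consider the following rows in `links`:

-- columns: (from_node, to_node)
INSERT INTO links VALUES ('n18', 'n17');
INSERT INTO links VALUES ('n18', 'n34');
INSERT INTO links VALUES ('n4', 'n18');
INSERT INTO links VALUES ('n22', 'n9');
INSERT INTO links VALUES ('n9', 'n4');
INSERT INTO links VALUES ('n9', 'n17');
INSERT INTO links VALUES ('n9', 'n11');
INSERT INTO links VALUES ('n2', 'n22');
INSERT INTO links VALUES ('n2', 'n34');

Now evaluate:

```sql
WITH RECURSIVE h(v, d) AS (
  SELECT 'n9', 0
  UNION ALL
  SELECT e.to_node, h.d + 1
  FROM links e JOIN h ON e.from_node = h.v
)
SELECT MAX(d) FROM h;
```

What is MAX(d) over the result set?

Base: (n9, d=0).
Iteration 1: edges from {n9} -> (n11, d=1), (n17, d=1), (n4, d=1).
Iteration 2: edges from {n11,n17,n4} -> (n18, d=2).
Iteration 3: edges from {n18} -> (n17, d=3), (n34, d=3).
Iteration 4: no outgoing edges from {n17,n34}; recursion stops.
d values: 0, 1, 1, 1, 2, 3, 3; the maximum is 3.

3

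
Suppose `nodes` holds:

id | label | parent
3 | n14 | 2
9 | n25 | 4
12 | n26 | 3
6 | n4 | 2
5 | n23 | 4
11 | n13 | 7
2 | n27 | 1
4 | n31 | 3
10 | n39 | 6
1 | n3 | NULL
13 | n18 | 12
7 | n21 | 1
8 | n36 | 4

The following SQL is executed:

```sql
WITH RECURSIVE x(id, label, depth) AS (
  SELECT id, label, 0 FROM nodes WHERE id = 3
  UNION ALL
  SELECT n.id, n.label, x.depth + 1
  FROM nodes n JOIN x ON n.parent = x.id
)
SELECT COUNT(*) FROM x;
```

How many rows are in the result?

Base: id=3 (n14) at depth 0.
Iteration 1: rows with parent in {3} -> n31 (id 4, depth 1), n26 (id 12, depth 1).
Iteration 2: rows with parent in {4,12} -> n23 (id 5, depth 2), n36 (id 8, depth 2), n25 (id 9, depth 2), n18 (id 13, depth 2).
Iteration 3: no rows with parent in {5,8,9,13}; recursion stops.
Total rows emitted: 7.

7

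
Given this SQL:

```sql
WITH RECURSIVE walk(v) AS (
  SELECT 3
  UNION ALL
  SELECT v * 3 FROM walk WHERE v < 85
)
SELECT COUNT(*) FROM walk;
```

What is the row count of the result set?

5

Base: v=3.
Iteration 1: 3 < 85 holds -> v = 3 * 3 = 9.
Iteration 2: 9 < 85 holds -> v = 9 * 3 = 27.
Iteration 3: 27 < 85 holds -> v = 27 * 3 = 81.
Iteration 4: 81 < 85 holds -> v = 81 * 3 = 243.
Iteration 5: 243 < 85 fails; recursion stops.
Total rows emitted: 5.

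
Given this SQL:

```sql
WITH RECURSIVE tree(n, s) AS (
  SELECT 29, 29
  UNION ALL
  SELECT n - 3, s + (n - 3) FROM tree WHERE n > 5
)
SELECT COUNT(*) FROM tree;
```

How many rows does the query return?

9

Base: n=29, s=29.
Iteration 1: 29 > 5 holds -> n = 29 - 3 = 26, s = 29 + 26 = 55.
Iteration 2: 26 > 5 holds -> n = 26 - 3 = 23, s = 55 + 23 = 78.
Iteration 3: 23 > 5 holds -> n = 23 - 3 = 20, s = 78 + 20 = 98.
Iteration 4: 20 > 5 holds -> n = 20 - 3 = 17, s = 98 + 17 = 115.
Iteration 5: 17 > 5 holds -> n = 17 - 3 = 14, s = 115 + 14 = 129.
Iteration 6: 14 > 5 holds -> n = 14 - 3 = 11, s = 129 + 11 = 140.
Iteration 7: 11 > 5 holds -> n = 11 - 3 = 8, s = 140 + 8 = 148.
Iteration 8: 8 > 5 holds -> n = 8 - 3 = 5, s = 148 + 5 = 153.
Iteration 9: 5 > 5 fails; recursion stops.
Total rows emitted: 9.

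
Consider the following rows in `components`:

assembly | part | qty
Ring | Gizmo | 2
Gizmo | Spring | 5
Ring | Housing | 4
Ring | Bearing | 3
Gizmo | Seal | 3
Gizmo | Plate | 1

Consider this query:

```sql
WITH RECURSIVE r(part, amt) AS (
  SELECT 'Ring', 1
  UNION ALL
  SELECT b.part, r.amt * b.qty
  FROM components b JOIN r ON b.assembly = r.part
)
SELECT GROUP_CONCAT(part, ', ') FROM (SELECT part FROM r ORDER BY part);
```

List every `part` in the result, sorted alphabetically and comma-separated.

Bearing, Gizmo, Housing, Plate, Ring, Seal, Spring

Base: (Ring, amt=1).
Iteration 1: components of {Ring} -> Bearing = 1*3 = 3, Gizmo = 1*2 = 2, Housing = 1*4 = 4.
Iteration 2: components of {Bearing,Gizmo,Housing} -> Plate = 2*1 = 2, Seal = 2*3 = 6, Spring = 2*5 = 10.
Iteration 3: no further components; recursion stops.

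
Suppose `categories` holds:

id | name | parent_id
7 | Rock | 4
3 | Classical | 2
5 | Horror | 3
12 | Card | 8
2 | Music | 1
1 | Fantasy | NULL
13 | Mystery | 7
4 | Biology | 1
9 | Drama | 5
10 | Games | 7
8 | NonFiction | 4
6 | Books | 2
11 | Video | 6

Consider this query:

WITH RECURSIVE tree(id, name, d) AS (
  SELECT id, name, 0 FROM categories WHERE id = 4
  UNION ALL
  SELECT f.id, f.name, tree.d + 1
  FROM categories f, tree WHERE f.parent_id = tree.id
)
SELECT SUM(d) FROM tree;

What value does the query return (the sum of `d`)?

8

Base: id=4 (Biology) at d 0.
Iteration 1: rows with parent_id in {4} -> Rock (id 7, d 1), NonFiction (id 8, d 1).
Iteration 2: rows with parent_id in {7,8} -> Games (id 10, d 2), Card (id 12, d 2), Mystery (id 13, d 2).
Iteration 3: no rows with parent_id in {10,12,13}; recursion stops.
SUM(d) = 0 + 1 + 1 + 2 + 2 + 2 = 8.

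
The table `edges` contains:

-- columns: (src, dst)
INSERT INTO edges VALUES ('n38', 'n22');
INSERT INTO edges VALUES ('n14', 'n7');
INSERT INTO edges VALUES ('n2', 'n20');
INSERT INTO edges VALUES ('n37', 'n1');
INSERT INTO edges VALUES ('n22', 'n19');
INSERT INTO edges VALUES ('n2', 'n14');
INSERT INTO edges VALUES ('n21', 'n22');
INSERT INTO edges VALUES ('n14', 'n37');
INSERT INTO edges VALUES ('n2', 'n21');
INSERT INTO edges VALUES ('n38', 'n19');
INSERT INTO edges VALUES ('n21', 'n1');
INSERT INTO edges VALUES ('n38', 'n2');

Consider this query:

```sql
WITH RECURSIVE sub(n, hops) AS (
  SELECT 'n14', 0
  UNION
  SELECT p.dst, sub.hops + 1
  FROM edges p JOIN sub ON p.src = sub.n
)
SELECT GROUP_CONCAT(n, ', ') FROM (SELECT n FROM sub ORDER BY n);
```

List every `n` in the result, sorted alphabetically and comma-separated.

n1, n14, n37, n7

Base: (n14, hops=0).
Iteration 1: edges from {n14} -> (n37, hops=1), (n7, hops=1).
Iteration 2: edges from {n37,n7} -> (n1, hops=2).
Iteration 3: no outgoing edges from {n1}; recursion stops.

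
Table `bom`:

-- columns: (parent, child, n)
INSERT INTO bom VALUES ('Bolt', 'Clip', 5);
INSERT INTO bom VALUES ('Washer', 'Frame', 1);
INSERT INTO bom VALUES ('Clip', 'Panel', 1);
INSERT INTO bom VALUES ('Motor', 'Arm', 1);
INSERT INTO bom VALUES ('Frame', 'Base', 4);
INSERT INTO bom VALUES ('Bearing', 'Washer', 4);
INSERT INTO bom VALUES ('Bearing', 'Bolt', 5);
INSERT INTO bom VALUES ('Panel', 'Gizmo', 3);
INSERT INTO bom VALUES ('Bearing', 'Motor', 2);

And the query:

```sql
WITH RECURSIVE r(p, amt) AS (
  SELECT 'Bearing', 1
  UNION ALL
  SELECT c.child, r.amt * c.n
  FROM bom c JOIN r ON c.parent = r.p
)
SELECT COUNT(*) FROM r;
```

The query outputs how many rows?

Base: (Bearing, amt=1).
Iteration 1: components of {Bearing} -> Bolt = 1*5 = 5, Motor = 1*2 = 2, Washer = 1*4 = 4.
Iteration 2: components of {Bolt,Motor,Washer} -> Arm = 2*1 = 2, Clip = 5*5 = 25, Frame = 4*1 = 4.
Iteration 3: components of {Arm,Clip,Frame} -> Base = 4*4 = 16, Panel = 25*1 = 25.
Iteration 4: components of {Base,Panel} -> Gizmo = 25*3 = 75.
Iteration 5: no further components; recursion stops.
Total rows emitted: 10.

10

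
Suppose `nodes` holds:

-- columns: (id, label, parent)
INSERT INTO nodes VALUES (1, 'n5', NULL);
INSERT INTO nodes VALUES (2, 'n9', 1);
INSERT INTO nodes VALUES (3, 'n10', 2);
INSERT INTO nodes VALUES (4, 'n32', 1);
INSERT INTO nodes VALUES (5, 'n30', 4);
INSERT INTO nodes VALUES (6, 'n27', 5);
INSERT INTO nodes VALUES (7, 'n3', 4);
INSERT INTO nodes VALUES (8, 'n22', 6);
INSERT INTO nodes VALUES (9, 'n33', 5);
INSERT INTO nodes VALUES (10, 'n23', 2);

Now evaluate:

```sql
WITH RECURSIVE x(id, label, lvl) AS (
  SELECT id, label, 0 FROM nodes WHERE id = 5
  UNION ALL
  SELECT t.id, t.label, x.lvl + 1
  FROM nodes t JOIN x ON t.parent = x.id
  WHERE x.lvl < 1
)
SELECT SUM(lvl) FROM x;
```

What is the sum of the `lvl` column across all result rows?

2

Base: id=5 (n30) at lvl 0.
Iteration 1: rows with parent in {5} -> n27 (id 6, lvl 1), n33 (id 9, lvl 1).
Iteration 2: lvl < 1 fails for all current rows; recursion stops.
SUM(lvl) = 0 + 1 + 1 = 2.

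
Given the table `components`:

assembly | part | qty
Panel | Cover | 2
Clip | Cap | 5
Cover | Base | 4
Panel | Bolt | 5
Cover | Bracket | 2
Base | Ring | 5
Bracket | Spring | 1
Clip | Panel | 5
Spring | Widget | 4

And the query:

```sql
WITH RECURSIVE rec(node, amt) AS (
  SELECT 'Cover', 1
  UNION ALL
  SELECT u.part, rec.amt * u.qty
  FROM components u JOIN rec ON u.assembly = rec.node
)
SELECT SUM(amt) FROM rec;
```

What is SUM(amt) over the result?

Base: (Cover, amt=1).
Iteration 1: components of {Cover} -> Base = 1*4 = 4, Bracket = 1*2 = 2.
Iteration 2: components of {Base,Bracket} -> Ring = 4*5 = 20, Spring = 2*1 = 2.
Iteration 3: components of {Ring,Spring} -> Widget = 2*4 = 8.
Iteration 4: no further components; recursion stops.
SUM(amt) = 1 + 4 + 2 + 20 + 2 + 8 = 37.

37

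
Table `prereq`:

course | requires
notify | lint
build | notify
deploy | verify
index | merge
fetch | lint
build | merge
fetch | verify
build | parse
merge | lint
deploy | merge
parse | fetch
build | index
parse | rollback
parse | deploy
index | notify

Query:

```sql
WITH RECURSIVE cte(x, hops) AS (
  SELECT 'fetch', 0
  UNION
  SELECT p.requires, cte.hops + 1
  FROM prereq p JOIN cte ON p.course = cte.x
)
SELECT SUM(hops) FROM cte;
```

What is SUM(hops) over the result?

2

Base: (fetch, hops=0).
Iteration 1: edges from {fetch} -> (lint, hops=1), (verify, hops=1).
Iteration 2: no outgoing edges from {lint,verify}; recursion stops.
SUM(hops) = 0 + 1 + 1 = 2.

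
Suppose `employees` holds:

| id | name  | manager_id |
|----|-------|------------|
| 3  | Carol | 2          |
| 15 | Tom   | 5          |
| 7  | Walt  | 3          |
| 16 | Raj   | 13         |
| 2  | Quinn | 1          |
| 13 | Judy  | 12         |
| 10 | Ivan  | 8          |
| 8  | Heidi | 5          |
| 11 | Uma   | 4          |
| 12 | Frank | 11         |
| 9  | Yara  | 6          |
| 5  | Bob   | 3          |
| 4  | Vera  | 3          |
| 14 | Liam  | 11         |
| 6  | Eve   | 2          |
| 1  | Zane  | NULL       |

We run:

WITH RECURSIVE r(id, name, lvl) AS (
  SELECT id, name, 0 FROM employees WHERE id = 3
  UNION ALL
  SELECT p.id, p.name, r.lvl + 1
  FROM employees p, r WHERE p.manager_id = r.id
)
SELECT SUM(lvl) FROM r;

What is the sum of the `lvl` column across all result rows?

27

Base: id=3 (Carol) at lvl 0.
Iteration 1: rows with manager_id in {3} -> Vera (id 4, lvl 1), Bob (id 5, lvl 1), Walt (id 7, lvl 1).
Iteration 2: rows with manager_id in {4,5,7} -> Heidi (id 8, lvl 2), Uma (id 11, lvl 2), Tom (id 15, lvl 2).
Iteration 3: rows with manager_id in {8,11,15} -> Ivan (id 10, lvl 3), Frank (id 12, lvl 3), Liam (id 14, lvl 3).
Iteration 4: rows with manager_id in {10,12,14} -> Judy (id 13, lvl 4).
Iteration 5: rows with manager_id in {13} -> Raj (id 16, lvl 5).
Iteration 6: no rows with manager_id in {16}; recursion stops.
SUM(lvl) = 0 + 1 + 1 + 1 + 2 + 2 + 2 + 3 + 3 + 3 + 4 + 5 = 27.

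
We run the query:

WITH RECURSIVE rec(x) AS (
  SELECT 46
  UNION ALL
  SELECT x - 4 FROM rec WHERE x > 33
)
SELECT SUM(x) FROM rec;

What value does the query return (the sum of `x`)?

Base: x=46.
Iteration 1: 46 > 33 holds -> x = 46 - 4 = 42.
Iteration 2: 42 > 33 holds -> x = 42 - 4 = 38.
Iteration 3: 38 > 33 holds -> x = 38 - 4 = 34.
Iteration 4: 34 > 33 holds -> x = 34 - 4 = 30.
Iteration 5: 30 > 33 fails; recursion stops.
SUM(x) = 46 + 42 + 38 + 34 + 30 = 190.

190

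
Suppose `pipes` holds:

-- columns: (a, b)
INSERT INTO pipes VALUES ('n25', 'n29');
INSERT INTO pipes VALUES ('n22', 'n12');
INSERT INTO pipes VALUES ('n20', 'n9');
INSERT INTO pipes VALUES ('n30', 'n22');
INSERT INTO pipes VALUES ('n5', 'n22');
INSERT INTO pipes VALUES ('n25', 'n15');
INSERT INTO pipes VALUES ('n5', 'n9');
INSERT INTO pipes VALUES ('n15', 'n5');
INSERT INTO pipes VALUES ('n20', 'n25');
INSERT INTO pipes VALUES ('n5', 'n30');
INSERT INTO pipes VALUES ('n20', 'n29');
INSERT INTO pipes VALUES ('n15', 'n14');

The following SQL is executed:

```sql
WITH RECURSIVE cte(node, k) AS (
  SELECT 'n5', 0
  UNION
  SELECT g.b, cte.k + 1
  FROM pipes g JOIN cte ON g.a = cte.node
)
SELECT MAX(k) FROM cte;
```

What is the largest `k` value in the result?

Base: (n5, k=0).
Iteration 1: edges from {n5} -> (n22, k=1), (n30, k=1), (n9, k=1).
Iteration 2: edges from {n22,n30,n9} -> (n12, k=2), (n22, k=2).
Iteration 3: edges from {n12,n22} -> (n12, k=3).
Iteration 4: no outgoing edges from {n12}; recursion stops.
k values: 0, 1, 1, 1, 2, 2, 3; the maximum is 3.

3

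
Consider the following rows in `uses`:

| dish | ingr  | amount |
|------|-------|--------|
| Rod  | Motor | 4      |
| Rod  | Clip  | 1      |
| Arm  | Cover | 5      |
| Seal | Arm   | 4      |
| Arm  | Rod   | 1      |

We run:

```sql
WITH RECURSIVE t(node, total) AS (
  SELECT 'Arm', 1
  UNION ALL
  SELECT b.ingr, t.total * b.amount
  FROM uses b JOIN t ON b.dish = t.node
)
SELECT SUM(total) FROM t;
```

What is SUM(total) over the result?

Base: (Arm, total=1).
Iteration 1: components of {Arm} -> Cover = 1*5 = 5, Rod = 1*1 = 1.
Iteration 2: components of {Cover,Rod} -> Clip = 1*1 = 1, Motor = 1*4 = 4.
Iteration 3: no further components; recursion stops.
SUM(total) = 1 + 1 + 5 + 4 + 1 = 12.

12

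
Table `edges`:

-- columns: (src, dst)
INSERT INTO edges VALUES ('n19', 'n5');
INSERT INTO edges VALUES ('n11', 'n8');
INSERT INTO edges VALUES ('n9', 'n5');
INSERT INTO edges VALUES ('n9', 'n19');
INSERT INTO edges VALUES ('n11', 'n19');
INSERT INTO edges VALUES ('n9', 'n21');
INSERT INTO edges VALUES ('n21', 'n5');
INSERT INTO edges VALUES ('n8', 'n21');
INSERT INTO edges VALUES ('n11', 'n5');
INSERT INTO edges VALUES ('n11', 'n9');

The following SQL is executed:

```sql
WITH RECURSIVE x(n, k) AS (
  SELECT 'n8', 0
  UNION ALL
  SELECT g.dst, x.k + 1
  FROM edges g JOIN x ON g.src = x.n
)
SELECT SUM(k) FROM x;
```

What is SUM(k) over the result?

Base: (n8, k=0).
Iteration 1: edges from {n8} -> (n21, k=1).
Iteration 2: edges from {n21} -> (n5, k=2).
Iteration 3: no outgoing edges from {n5}; recursion stops.
SUM(k) = 0 + 1 + 2 = 3.

3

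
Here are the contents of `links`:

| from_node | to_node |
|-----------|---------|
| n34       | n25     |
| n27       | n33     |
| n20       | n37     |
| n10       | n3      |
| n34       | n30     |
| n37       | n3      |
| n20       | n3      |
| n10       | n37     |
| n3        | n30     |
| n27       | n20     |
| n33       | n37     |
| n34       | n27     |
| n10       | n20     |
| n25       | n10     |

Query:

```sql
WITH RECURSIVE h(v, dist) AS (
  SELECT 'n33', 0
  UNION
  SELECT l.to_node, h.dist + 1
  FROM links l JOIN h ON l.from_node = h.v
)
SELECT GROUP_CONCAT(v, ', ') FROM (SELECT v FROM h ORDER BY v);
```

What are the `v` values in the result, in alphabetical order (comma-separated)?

Base: (n33, dist=0).
Iteration 1: edges from {n33} -> (n37, dist=1).
Iteration 2: edges from {n37} -> (n3, dist=2).
Iteration 3: edges from {n3} -> (n30, dist=3).
Iteration 4: no outgoing edges from {n30}; recursion stops.

n3, n30, n33, n37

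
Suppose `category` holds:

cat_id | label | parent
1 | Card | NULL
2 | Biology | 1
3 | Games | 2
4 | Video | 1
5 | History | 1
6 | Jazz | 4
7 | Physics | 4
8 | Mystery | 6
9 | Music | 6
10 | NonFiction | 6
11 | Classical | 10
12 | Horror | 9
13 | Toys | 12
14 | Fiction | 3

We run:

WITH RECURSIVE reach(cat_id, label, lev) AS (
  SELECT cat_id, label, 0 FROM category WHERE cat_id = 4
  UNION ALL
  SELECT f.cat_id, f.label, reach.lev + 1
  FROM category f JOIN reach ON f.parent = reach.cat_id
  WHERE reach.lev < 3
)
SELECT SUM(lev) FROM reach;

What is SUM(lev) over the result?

14

Base: cat_id=4 (Video) at lev 0.
Iteration 1: rows with parent in {4} -> Jazz (id 6, lev 1), Physics (id 7, lev 1).
Iteration 2: rows with parent in {6,7} -> Mystery (id 8, lev 2), Music (id 9, lev 2), NonFiction (id 10, lev 2).
Iteration 3: rows with parent in {8,9,10} -> Classical (id 11, lev 3), Horror (id 12, lev 3).
Iteration 4: lev < 3 fails for all current rows; recursion stops.
SUM(lev) = 0 + 1 + 1 + 2 + 2 + 2 + 3 + 3 = 14.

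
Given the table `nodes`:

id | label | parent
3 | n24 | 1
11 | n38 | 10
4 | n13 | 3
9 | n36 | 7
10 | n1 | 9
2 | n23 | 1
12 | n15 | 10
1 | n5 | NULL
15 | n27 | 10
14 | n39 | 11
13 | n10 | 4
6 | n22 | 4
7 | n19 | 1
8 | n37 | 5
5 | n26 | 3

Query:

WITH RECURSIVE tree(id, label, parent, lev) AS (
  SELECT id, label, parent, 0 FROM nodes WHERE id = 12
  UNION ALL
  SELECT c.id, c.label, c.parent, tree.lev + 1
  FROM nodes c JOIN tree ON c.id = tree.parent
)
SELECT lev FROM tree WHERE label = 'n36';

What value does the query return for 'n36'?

Base: id=12 (n15), parent=10, lev 0.
Iteration 1: join on id=10 -> n1 (id 10, parent=9, lev 1).
Iteration 2: join on id=9 -> n36 (id 9, parent=7, lev 2).
Iteration 3: join on id=7 -> n19 (id 7, parent=1, lev 3).
Iteration 4: join on id=1 -> n5 (id 1, parent=NULL, lev 4).
Iteration 5: parent is NULL; no match; recursion stops.

2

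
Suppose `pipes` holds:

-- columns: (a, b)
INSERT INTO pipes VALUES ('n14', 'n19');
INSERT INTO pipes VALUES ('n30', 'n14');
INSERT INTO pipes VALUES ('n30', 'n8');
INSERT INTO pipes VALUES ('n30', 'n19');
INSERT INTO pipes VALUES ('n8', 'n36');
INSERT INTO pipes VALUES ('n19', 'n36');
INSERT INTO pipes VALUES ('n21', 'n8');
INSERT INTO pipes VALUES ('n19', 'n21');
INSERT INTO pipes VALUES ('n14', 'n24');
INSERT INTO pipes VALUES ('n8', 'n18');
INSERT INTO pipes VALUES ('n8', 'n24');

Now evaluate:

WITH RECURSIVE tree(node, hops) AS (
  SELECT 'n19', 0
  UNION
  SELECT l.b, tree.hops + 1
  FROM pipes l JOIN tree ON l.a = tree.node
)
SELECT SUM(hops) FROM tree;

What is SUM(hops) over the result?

13

Base: (n19, hops=0).
Iteration 1: edges from {n19} -> (n21, hops=1), (n36, hops=1).
Iteration 2: edges from {n21,n36} -> (n8, hops=2).
Iteration 3: edges from {n8} -> (n18, hops=3), (n24, hops=3), (n36, hops=3).
Iteration 4: no outgoing edges from {n18,n24,n36}; recursion stops.
SUM(hops) = 0 + 1 + 1 + 2 + 3 + 3 + 3 = 13.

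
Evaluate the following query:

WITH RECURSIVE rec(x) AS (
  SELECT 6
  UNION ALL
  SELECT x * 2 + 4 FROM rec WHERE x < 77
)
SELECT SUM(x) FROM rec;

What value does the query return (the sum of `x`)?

290

Base: x=6.
Iteration 1: 6 < 77 holds -> x = 6 * 2 + 4 = 16.
Iteration 2: 16 < 77 holds -> x = 16 * 2 + 4 = 36.
Iteration 3: 36 < 77 holds -> x = 36 * 2 + 4 = 76.
Iteration 4: 76 < 77 holds -> x = 76 * 2 + 4 = 156.
Iteration 5: 156 < 77 fails; recursion stops.
SUM(x) = 6 + 16 + 36 + 76 + 156 = 290.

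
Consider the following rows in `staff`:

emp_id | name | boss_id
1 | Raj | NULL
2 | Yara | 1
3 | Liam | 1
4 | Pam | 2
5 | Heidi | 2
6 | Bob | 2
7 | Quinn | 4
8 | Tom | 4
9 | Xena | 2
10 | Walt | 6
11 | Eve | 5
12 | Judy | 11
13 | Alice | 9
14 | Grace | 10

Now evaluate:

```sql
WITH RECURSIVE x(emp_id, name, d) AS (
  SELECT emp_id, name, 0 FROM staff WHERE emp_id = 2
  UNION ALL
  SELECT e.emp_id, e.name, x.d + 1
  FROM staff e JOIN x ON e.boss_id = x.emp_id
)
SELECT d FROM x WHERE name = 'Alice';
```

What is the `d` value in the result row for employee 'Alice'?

Base: emp_id=2 (Yara) at d 0.
Iteration 1: rows with boss_id in {2} -> Pam (id 4, d 1), Heidi (id 5, d 1), Bob (id 6, d 1), Xena (id 9, d 1).
Iteration 2: rows with boss_id in {4,5,6,9} -> Quinn (id 7, d 2), Tom (id 8, d 2), Walt (id 10, d 2), Eve (id 11, d 2), Alice (id 13, d 2).
Iteration 3: rows with boss_id in {7,8,10,11,13} -> Judy (id 12, d 3), Grace (id 14, d 3).
Iteration 4: no rows with boss_id in {12,14}; recursion stops.

2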